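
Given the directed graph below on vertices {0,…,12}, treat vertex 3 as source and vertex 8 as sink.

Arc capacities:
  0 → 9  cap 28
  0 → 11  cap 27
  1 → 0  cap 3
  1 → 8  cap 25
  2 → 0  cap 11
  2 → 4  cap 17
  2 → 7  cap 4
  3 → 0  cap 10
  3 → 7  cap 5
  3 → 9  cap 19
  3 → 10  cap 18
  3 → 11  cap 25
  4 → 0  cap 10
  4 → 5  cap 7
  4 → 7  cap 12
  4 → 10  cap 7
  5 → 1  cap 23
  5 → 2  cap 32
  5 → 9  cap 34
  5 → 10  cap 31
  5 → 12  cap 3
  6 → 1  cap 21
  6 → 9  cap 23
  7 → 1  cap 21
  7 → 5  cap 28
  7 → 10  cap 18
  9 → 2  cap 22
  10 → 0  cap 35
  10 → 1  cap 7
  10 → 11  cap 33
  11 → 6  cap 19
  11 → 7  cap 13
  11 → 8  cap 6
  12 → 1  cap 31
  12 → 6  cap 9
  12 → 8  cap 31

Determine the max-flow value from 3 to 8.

Maximum flow value: 34

augment #1: 3→11→8 bottleneck 6, total now 6
augment #2: 3→7→1→8 bottleneck 5, total now 11
augment #3: 3→10→1→8 bottleneck 7, total now 18
augment #4: 3→11→6→1→8 bottleneck 13, total now 31
augment #5: 3→11→7→5→12→8 bottleneck 3, total now 34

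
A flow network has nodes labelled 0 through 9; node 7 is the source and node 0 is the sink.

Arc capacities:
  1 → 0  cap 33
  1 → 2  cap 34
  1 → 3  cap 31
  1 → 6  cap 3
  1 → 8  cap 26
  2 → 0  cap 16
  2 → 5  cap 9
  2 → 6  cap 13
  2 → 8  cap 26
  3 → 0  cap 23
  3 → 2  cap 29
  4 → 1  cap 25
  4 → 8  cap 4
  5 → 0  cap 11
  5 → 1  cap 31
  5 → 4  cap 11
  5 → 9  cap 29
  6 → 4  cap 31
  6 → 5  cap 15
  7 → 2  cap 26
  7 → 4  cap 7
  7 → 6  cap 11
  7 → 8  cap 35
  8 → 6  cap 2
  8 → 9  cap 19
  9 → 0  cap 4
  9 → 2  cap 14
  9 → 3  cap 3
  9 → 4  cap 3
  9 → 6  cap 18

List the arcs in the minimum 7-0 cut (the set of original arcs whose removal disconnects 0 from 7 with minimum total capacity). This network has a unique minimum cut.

augment #1: 7→2→0 push 16
augment #2: 7→2→5→0 push 9
augment #3: 7→4→1→0 push 7
augment #4: 7→6→5→0 push 2
augment #5: 7→8→9→0 push 4
augment #6: 7→6→4→1→0 push 9
augment #7: 7→8→9→3→0 push 3
augment #8: 7→2→6→4→1→0 push 1
augment #9: 7→8→6→4→1→0 push 2
augment #10: 7→8→9→4→1→0 push 3
augment #11: 7→8→9→6→4→1→0 push 3
augment #12: 7→8→9→6→5→1→0 push 6
max flow = 65; residual-reachable set from 7 gives S-side
cut edges (S→T): {(7,2), (7,4), (7,6), (8,6), (8,9)} total cap 65

Min-cut arcs: {(7,2), (7,4), (7,6), (8,6), (8,9)} (total capacity 65)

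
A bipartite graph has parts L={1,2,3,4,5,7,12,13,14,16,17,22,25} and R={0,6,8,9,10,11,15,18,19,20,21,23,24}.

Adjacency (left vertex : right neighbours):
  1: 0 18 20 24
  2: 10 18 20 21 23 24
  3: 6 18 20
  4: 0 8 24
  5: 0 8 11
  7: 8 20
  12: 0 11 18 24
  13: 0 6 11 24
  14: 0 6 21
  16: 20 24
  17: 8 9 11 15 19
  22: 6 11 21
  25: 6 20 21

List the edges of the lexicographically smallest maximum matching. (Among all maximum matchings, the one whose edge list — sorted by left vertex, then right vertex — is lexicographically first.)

|M| = 10 (so the lex-smallest maximum matching has 10 edges)
process left vertices in ascending order; for each, take the smallest-labelled available neighbour that still permits 10 edges overall, or leave it unmatched if none does
lex-smallest matching: {1-0, 2-10, 3-6, 4-8, 5-11, 7-20, 12-18, 13-24, 14-21, 17-9}

Lex-smallest maximum matching: {(1,0), (2,10), (3,6), (4,8), (5,11), (7,20), (12,18), (13,24), (14,21), (17,9)}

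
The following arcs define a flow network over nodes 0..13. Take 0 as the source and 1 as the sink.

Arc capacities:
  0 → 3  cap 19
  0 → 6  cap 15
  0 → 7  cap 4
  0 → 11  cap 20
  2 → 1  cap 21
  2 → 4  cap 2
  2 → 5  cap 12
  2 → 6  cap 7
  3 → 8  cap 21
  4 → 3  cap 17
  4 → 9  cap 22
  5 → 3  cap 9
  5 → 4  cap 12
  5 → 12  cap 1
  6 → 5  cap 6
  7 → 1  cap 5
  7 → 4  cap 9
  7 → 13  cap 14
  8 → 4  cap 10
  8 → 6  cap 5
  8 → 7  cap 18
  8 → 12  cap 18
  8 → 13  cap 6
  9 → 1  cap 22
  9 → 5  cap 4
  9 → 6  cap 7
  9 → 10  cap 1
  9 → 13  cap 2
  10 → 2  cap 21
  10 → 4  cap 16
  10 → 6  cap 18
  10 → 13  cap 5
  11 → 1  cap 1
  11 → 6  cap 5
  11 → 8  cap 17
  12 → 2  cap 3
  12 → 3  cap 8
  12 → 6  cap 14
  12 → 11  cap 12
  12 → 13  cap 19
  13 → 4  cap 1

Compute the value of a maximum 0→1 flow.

Maximum flow value: 31

augment #1: 0→7→1 bottleneck 4, total now 4
augment #2: 0→11→1 bottleneck 1, total now 5
augment #3: 0→3→8→7→1 bottleneck 1, total now 6
augment #4: 0→3→8→4→9→1 bottleneck 10, total now 16
augment #5: 0→3→8→12→2→1 bottleneck 3, total now 19
augment #6: 0→6→5→4→9→1 bottleneck 6, total now 25
augment #7: 0→3→8→7→4→9→1 bottleneck 5, total now 30
augment #8: 0→11→8→7→4→9→1 bottleneck 1, total now 31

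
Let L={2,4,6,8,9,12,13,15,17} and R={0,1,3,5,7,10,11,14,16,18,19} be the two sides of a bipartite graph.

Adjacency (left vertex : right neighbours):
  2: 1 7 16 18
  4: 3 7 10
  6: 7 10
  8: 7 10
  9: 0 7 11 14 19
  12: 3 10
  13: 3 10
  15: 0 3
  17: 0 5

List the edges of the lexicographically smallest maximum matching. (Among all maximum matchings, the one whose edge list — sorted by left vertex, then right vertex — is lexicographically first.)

|M| = 7 (so the lex-smallest maximum matching has 7 edges)
process left vertices in ascending order; for each, take the smallest-labelled available neighbour that still permits 7 edges overall, or leave it unmatched if none does
lex-smallest matching: {2-1, 4-3, 6-7, 8-10, 9-11, 15-0, 17-5}

Lex-smallest maximum matching: {(2,1), (4,3), (6,7), (8,10), (9,11), (15,0), (17,5)}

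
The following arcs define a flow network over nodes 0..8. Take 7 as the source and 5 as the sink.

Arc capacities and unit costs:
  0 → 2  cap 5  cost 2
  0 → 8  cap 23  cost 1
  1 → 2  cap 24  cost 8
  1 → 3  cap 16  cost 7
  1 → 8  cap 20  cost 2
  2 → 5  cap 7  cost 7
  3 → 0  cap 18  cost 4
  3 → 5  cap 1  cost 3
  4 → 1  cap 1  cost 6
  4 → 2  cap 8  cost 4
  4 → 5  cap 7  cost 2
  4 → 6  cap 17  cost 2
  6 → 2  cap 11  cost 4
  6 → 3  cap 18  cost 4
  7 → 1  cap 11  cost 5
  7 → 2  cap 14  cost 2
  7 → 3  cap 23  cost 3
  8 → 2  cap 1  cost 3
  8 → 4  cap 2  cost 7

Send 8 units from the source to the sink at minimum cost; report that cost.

shortest-cost path #1: 7→3→5 push 1 @ unit cost 6 (adds 6)
shortest-cost path #2: 7→2→5 push 7 @ unit cost 9 (adds 63)
total cost = 69

Minimum cost for 8 units: 69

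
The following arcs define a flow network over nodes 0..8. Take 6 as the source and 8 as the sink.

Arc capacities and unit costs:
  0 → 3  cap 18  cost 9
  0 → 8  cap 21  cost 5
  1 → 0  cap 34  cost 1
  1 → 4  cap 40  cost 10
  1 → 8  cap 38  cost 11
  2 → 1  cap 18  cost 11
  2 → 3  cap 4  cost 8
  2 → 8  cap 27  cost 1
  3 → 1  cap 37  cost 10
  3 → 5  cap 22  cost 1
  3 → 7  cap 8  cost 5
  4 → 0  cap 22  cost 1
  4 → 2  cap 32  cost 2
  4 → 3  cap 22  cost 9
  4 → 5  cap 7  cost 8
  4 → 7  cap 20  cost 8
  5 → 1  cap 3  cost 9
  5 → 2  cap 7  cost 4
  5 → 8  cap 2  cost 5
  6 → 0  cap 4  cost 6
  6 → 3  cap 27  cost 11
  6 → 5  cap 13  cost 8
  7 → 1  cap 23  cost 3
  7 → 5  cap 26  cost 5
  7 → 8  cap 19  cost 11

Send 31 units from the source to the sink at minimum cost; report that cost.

shortest-cost path #1: 6→0→8 push 4 @ unit cost 11 (adds 44)
shortest-cost path #2: 6→5→8 push 2 @ unit cost 13 (adds 26)
shortest-cost path #3: 6→5→2→8 push 7 @ unit cost 13 (adds 91)
shortest-cost path #4: 6→5→1→0→8 push 3 @ unit cost 23 (adds 69)
shortest-cost path #5: 6→3→7→1→0→8 push 8 @ unit cost 25 (adds 200)
shortest-cost path #6: 6→3→1→0→8 push 6 @ unit cost 27 (adds 162)
shortest-cost path #7: 6→3→1→7→8 push 1 @ unit cost 29 (adds 29)
total cost = 621

Minimum cost for 31 units: 621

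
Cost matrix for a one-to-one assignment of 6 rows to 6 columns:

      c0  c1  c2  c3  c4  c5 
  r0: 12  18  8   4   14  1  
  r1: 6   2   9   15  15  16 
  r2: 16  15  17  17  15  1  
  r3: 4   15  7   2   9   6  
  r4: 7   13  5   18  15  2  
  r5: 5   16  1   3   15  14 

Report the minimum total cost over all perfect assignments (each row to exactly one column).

optimal assignment: row0→col3 (cost 4), row1→col1 (cost 2), row2→col5 (cost 1), row3→col4 (cost 9), row4→col0 (cost 7), row5→col2 (cost 1)
total = 4 + 2 + 1 + 9 + 7 + 1 = 24

Minimum assignment cost: 24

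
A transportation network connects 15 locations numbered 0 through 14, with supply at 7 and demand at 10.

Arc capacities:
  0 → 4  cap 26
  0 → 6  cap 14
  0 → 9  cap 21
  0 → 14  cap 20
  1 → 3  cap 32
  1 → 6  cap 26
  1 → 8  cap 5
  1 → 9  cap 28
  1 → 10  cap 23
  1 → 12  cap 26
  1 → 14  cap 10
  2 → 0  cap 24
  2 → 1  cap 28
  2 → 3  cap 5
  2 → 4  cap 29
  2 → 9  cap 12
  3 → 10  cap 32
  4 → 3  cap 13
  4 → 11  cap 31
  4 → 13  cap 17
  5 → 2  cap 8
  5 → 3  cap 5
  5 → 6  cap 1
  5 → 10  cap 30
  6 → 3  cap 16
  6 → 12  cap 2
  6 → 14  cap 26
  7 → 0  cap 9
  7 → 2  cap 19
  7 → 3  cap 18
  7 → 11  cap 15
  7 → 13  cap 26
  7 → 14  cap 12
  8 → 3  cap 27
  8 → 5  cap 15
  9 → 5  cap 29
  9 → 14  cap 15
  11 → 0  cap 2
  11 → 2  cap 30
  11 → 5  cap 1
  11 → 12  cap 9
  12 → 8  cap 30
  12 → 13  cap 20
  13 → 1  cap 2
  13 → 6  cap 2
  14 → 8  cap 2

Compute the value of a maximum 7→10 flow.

Maximum flow value: 67

augment #1: 7→3→10 bottleneck 18, total now 18
augment #2: 7→2→1→10 bottleneck 19, total now 37
augment #3: 7→11→5→10 bottleneck 1, total now 38
augment #4: 7→13→1→10 bottleneck 2, total now 40
augment #5: 7→0→4→3→10 bottleneck 9, total now 49
augment #6: 7→11→2→1→10 bottleneck 2, total now 51
augment #7: 7→11→2→3→10 bottleneck 5, total now 56
augment #8: 7→14→8→5→10 bottleneck 2, total now 58
augment #9: 7→11→0→9→5→10 bottleneck 2, total now 60
augment #10: 7→11→2→9→5→10 bottleneck 5, total now 65
augment #11: 7→13→6→12→8→5→10 bottleneck 2, total now 67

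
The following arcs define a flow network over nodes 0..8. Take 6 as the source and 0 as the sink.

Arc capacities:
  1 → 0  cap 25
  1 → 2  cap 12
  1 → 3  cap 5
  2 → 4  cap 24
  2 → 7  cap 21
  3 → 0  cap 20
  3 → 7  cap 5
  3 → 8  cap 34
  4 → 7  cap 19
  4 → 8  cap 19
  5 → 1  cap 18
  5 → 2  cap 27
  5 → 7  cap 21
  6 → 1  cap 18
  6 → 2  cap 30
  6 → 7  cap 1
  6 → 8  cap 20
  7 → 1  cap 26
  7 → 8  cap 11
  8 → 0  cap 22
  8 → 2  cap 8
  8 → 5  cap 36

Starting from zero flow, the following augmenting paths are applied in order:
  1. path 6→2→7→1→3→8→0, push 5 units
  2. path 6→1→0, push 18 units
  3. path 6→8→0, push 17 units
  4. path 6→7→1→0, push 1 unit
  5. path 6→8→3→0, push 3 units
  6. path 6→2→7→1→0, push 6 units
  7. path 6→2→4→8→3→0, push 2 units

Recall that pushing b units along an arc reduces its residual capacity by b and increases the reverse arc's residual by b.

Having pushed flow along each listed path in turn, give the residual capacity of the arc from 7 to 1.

Residual capacity of (7,1): 14

after path 1 (6→2→7→1→3→8→0, push 5): res(7,1)=21
after path 2 (6→1→0, push 18): res(7,1)=21
after path 3 (6→8→0, push 17): res(7,1)=21
after path 4 (6→7→1→0, push 1): res(7,1)=20
after path 5 (6→8→3→0, push 3): res(7,1)=20
after path 6 (6→2→7→1→0, push 6): res(7,1)=14
after path 7 (6→2→4→8→3→0, push 2): res(7,1)=14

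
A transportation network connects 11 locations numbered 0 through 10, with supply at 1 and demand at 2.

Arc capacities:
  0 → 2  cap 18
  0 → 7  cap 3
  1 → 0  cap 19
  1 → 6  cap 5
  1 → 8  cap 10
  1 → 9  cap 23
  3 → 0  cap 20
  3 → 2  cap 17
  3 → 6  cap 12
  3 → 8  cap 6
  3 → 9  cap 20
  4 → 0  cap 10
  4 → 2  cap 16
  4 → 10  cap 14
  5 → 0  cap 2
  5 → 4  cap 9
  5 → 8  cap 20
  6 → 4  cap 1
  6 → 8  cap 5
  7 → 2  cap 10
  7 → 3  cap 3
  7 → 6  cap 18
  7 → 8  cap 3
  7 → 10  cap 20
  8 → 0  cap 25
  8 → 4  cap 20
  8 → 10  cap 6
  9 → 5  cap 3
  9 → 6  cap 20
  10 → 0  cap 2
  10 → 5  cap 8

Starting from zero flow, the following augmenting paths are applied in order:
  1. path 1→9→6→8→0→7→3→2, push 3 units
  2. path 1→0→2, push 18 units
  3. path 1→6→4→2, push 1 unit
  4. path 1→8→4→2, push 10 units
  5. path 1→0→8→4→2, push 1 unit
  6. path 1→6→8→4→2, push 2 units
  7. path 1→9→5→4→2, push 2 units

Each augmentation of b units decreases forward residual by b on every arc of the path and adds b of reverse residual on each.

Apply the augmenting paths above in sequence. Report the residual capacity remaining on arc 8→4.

after path 1 (1→9→6→8→0→7→3→2, push 3): res(8,4)=20
after path 2 (1→0→2, push 18): res(8,4)=20
after path 3 (1→6→4→2, push 1): res(8,4)=20
after path 4 (1→8→4→2, push 10): res(8,4)=10
after path 5 (1→0→8→4→2, push 1): res(8,4)=9
after path 6 (1→6→8→4→2, push 2): res(8,4)=7
after path 7 (1→9→5→4→2, push 2): res(8,4)=7

Residual capacity of (8,4): 7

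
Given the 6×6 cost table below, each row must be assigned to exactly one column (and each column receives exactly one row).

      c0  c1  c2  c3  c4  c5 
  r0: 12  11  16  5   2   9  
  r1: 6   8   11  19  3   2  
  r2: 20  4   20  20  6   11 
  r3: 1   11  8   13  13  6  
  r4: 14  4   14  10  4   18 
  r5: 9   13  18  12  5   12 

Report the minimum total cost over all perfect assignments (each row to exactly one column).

optimal assignment: row0→col3 (cost 5), row1→col5 (cost 2), row2→col1 (cost 4), row3→col0 (cost 1), row4→col2 (cost 14), row5→col4 (cost 5)
total = 5 + 2 + 4 + 1 + 14 + 5 = 31

Minimum assignment cost: 31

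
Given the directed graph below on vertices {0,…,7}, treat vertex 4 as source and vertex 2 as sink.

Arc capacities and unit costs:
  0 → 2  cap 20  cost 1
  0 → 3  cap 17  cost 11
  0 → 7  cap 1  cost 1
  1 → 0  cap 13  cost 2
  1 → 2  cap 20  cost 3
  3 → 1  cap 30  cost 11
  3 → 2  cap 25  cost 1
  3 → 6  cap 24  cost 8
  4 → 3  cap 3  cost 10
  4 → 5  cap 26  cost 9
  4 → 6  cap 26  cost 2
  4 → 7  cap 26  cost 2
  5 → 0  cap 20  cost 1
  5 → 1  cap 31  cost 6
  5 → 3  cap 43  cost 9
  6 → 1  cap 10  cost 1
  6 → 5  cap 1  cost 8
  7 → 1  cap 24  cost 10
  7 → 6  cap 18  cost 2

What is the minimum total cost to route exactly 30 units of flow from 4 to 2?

shortest-cost path #1: 4→6→1→2 push 10 @ unit cost 6 (adds 60)
shortest-cost path #2: 4→5→0→2 push 20 @ unit cost 11 (adds 220)
total cost = 280

Minimum cost for 30 units: 280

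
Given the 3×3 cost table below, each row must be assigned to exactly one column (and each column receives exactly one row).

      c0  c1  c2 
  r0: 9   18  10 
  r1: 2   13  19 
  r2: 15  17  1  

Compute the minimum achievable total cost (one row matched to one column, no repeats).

Minimum assignment cost: 21

optimal assignment: row0→col1 (cost 18), row1→col0 (cost 2), row2→col2 (cost 1)
total = 18 + 2 + 1 = 21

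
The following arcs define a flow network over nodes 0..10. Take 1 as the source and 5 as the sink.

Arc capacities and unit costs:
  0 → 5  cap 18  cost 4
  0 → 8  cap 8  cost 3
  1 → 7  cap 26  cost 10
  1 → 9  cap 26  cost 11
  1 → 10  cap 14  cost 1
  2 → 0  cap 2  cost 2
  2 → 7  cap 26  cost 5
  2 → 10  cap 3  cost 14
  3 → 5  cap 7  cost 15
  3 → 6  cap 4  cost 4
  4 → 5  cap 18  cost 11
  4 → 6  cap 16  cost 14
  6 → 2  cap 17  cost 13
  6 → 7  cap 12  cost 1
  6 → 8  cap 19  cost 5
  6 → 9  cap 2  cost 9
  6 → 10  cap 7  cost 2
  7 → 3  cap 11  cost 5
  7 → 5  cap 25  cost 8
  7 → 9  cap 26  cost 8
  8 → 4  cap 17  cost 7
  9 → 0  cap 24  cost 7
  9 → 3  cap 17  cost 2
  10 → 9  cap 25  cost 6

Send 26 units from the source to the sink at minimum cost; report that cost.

Minimum cost for 26 units: 468

shortest-cost path #1: 1→7→5 push 25 @ unit cost 18 (adds 450)
shortest-cost path #2: 1→10→9→0→5 push 1 @ unit cost 18 (adds 18)
total cost = 468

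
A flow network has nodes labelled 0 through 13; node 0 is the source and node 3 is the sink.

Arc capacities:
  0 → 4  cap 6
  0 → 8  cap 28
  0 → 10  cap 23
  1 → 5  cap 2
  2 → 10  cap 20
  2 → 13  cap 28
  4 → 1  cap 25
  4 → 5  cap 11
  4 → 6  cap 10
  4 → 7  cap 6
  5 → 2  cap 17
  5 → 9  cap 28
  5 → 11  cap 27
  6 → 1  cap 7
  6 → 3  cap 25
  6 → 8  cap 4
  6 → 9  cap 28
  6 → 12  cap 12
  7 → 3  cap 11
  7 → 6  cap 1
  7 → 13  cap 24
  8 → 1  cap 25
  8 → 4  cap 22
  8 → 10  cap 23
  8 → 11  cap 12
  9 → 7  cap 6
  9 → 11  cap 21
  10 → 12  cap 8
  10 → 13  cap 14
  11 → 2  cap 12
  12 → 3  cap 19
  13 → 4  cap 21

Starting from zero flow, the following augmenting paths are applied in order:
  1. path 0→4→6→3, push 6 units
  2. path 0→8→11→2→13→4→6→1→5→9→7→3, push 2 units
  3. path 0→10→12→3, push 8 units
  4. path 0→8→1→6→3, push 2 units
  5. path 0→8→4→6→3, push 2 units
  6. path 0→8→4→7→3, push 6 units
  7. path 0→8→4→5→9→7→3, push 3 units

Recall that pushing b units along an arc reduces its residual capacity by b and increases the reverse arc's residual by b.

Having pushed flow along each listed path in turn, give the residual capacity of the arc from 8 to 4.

Residual capacity of (8,4): 11

after path 1 (0→4→6→3, push 6): res(8,4)=22
after path 2 (0→8→11→2→13→4→6→1→5→9→7→3, push 2): res(8,4)=22
after path 3 (0→10→12→3, push 8): res(8,4)=22
after path 4 (0→8→1→6→3, push 2): res(8,4)=22
after path 5 (0→8→4→6→3, push 2): res(8,4)=20
after path 6 (0→8→4→7→3, push 6): res(8,4)=14
after path 7 (0→8→4→5→9→7→3, push 3): res(8,4)=11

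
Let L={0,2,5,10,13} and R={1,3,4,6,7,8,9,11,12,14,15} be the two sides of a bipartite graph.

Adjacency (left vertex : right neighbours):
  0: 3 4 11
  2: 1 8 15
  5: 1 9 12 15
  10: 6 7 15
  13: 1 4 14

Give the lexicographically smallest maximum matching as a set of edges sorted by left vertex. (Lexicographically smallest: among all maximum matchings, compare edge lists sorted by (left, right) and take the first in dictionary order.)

|M| = 5 (so the lex-smallest maximum matching has 5 edges)
process left vertices in ascending order; for each, take the smallest-labelled available neighbour that still permits 5 edges overall, or leave it unmatched if none does
lex-smallest matching: {0-3, 2-1, 5-9, 10-6, 13-4}

Lex-smallest maximum matching: {(0,3), (2,1), (5,9), (10,6), (13,4)}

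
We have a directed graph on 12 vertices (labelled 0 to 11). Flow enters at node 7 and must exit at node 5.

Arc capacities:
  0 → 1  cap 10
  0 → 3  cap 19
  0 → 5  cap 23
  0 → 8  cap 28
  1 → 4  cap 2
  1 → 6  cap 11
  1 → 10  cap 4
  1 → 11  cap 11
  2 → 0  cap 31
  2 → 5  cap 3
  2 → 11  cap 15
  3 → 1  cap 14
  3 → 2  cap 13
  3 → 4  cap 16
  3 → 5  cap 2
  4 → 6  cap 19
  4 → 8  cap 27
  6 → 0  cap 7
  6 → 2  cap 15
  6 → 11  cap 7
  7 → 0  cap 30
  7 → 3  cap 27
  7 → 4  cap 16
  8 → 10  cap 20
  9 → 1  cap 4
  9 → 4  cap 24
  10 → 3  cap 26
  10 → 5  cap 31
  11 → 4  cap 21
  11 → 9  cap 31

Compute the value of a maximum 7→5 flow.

Maximum flow value: 52

augment #1: 7→0→5 bottleneck 23, total now 23
augment #2: 7→3→5 bottleneck 2, total now 25
augment #3: 7→3→2→5 bottleneck 3, total now 28
augment #4: 7→0→1→10→5 bottleneck 4, total now 32
augment #5: 7→0→8→10→5 bottleneck 3, total now 35
augment #6: 7→4→8→10→5 bottleneck 16, total now 51
augment #7: 7→3→4→8→10→5 bottleneck 1, total now 52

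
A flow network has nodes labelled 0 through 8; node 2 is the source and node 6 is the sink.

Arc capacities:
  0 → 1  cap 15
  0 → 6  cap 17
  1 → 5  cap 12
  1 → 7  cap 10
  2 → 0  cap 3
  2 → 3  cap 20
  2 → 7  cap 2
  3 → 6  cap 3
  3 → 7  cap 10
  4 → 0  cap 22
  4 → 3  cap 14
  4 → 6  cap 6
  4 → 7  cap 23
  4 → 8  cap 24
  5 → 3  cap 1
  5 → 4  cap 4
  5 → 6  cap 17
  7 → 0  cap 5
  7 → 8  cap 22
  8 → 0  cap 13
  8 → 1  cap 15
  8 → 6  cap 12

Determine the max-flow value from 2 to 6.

augment #1: 2→0→6 bottleneck 3, total now 3
augment #2: 2→3→6 bottleneck 3, total now 6
augment #3: 2→7→0→6 bottleneck 2, total now 8
augment #4: 2→3→7→0→6 bottleneck 3, total now 11
augment #5: 2→3→7→8→6 bottleneck 7, total now 18

Maximum flow value: 18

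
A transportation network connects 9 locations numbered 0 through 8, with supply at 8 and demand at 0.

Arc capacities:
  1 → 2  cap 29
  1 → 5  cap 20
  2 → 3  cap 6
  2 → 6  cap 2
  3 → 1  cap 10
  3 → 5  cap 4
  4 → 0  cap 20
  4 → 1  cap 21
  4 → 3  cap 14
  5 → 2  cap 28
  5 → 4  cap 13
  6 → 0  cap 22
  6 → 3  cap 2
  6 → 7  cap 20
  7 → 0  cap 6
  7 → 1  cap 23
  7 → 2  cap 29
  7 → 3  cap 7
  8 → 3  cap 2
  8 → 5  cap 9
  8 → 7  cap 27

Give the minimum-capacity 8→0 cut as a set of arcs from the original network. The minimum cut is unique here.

augment #1: 8→7→0 push 6
augment #2: 8→5→4→0 push 9
augment #3: 8→3→5→4→0 push 2
augment #4: 8→7→2→6→0 push 2
augment #5: 8→7→1→5→4→0 push 2
max flow = 21; residual-reachable set from 8 gives S-side
cut edges (S→T): {(2,6), (5,4), (7,0)} total cap 21

Min-cut arcs: {(2,6), (5,4), (7,0)} (total capacity 21)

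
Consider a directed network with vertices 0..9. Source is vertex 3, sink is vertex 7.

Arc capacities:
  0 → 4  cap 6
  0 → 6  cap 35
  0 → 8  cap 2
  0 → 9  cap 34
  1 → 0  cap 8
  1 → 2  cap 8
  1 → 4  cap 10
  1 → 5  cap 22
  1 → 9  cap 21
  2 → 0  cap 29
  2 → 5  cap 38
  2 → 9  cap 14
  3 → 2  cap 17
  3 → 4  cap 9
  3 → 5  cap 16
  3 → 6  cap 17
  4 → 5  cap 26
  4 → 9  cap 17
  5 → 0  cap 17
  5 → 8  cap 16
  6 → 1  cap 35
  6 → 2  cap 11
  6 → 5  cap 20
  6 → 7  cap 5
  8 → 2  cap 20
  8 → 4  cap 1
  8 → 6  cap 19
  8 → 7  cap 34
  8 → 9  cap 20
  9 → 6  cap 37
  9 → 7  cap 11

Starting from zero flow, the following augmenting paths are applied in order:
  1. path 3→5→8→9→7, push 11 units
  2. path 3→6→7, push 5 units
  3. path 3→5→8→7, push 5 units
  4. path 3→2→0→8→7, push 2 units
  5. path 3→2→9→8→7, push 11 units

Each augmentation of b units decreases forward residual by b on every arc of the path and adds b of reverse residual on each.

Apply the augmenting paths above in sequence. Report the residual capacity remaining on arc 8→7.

after path 1 (3→5→8→9→7, push 11): res(8,7)=34
after path 2 (3→6→7, push 5): res(8,7)=34
after path 3 (3→5→8→7, push 5): res(8,7)=29
after path 4 (3→2→0→8→7, push 2): res(8,7)=27
after path 5 (3→2→9→8→7, push 11): res(8,7)=16

Residual capacity of (8,7): 16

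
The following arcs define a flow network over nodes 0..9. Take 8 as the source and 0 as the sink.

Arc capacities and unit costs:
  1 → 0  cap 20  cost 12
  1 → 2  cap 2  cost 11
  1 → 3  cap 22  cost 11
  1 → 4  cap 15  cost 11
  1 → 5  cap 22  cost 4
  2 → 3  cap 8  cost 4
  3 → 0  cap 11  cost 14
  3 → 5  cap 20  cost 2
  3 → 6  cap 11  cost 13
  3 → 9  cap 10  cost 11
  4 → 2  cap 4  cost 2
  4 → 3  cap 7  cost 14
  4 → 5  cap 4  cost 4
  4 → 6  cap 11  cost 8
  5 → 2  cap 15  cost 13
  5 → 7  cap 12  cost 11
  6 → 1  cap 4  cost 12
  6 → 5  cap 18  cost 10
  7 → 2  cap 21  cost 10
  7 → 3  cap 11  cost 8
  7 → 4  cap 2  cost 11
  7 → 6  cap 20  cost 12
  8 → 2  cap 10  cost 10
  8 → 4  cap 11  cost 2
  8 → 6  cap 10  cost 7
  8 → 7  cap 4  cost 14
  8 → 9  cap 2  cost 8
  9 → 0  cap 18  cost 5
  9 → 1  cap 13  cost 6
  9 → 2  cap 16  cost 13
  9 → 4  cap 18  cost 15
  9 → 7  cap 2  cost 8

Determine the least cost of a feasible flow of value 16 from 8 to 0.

shortest-cost path #1: 8→9→0 push 2 @ unit cost 13 (adds 26)
shortest-cost path #2: 8→4→2→3→0 push 4 @ unit cost 22 (adds 88)
shortest-cost path #3: 8→2→3→0 push 4 @ unit cost 28 (adds 112)
shortest-cost path #4: 8→4→3→0 push 3 @ unit cost 30 (adds 90)
shortest-cost path #5: 8→6→1→0 push 3 @ unit cost 31 (adds 93)
total cost = 409

Minimum cost for 16 units: 409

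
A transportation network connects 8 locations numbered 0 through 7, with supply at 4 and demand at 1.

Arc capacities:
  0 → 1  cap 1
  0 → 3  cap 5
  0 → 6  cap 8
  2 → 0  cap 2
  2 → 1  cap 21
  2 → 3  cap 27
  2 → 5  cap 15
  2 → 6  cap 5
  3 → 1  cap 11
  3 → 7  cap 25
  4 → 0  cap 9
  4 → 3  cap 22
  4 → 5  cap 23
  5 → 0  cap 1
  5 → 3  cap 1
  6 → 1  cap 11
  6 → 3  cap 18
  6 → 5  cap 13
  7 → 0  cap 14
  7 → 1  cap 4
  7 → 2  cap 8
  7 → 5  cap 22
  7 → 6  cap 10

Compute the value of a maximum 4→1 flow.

Maximum flow value: 33

augment #1: 4→0→1 bottleneck 1, total now 1
augment #2: 4→3→1 bottleneck 11, total now 12
augment #3: 4→0→6→1 bottleneck 8, total now 20
augment #4: 4→3→7→1 bottleneck 4, total now 24
augment #5: 4→3→7→2→1 bottleneck 7, total now 31
augment #6: 4→5→3→7→2→1 bottleneck 1, total now 32
augment #7: 4→5→0→3→7→6→1 bottleneck 1, total now 33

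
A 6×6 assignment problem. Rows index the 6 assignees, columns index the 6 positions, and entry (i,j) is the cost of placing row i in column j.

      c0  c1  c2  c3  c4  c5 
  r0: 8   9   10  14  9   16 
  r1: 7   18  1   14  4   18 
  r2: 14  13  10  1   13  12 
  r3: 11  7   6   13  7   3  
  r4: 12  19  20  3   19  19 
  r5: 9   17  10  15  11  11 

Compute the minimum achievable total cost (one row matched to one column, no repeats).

Minimum assignment cost: 37

optimal assignment: row0→col1 (cost 9), row1→col2 (cost 1), row2→col3 (cost 1), row3→col5 (cost 3), row4→col0 (cost 12), row5→col4 (cost 11)
total = 9 + 1 + 1 + 3 + 12 + 11 = 37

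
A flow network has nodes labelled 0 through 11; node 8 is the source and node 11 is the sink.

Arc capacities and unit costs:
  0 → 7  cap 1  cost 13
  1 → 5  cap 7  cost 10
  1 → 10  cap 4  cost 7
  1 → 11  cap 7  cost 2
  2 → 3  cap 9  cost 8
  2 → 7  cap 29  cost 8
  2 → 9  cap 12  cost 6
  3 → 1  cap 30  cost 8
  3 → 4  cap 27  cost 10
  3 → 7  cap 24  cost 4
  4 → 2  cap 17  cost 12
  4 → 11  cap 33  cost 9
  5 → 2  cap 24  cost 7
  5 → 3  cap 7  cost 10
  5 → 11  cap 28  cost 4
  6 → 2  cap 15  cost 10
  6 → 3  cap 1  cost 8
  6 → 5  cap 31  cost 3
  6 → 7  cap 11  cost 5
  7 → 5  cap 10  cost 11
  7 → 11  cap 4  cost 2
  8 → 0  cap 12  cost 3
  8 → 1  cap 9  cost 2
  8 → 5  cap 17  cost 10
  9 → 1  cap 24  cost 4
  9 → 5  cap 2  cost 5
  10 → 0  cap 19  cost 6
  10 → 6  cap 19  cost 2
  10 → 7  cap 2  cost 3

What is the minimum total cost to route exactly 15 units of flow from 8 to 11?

shortest-cost path #1: 8→1→11 push 7 @ unit cost 4 (adds 28)
shortest-cost path #2: 8→5→11 push 8 @ unit cost 14 (adds 112)
total cost = 140

Minimum cost for 15 units: 140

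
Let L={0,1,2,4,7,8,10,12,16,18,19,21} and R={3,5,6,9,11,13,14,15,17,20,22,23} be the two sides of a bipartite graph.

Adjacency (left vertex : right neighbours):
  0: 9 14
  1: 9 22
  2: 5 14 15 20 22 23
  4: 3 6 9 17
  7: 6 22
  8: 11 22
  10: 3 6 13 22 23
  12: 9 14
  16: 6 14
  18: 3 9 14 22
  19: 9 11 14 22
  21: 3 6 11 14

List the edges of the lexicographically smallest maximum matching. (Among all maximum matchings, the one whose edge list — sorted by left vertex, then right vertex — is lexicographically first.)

Lex-smallest maximum matching: {(0,9), (1,22), (2,5), (4,17), (7,6), (8,11), (10,13), (12,14), (18,3)}

|M| = 9 (so the lex-smallest maximum matching has 9 edges)
process left vertices in ascending order; for each, take the smallest-labelled available neighbour that still permits 9 edges overall, or leave it unmatched if none does
lex-smallest matching: {0-9, 1-22, 2-5, 4-17, 7-6, 8-11, 10-13, 12-14, 18-3}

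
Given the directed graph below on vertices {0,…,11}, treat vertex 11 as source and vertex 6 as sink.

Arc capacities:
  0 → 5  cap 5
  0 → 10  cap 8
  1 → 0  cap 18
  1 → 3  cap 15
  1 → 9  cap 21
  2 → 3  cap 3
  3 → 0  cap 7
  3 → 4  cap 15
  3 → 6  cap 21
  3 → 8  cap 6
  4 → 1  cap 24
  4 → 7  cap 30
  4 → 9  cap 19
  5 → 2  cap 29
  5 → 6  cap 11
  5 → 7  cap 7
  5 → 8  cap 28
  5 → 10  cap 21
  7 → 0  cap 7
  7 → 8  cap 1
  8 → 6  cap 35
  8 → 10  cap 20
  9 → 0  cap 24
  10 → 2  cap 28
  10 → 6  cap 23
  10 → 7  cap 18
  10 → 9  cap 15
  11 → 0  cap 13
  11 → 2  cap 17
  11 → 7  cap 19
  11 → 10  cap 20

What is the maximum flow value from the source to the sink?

Maximum flow value: 32

augment #1: 11→10→6 bottleneck 20, total now 20
augment #2: 11→0→5→6 bottleneck 5, total now 25
augment #3: 11→0→10→6 bottleneck 3, total now 28
augment #4: 11→2→3→6 bottleneck 3, total now 31
augment #5: 11→7→8→6 bottleneck 1, total now 32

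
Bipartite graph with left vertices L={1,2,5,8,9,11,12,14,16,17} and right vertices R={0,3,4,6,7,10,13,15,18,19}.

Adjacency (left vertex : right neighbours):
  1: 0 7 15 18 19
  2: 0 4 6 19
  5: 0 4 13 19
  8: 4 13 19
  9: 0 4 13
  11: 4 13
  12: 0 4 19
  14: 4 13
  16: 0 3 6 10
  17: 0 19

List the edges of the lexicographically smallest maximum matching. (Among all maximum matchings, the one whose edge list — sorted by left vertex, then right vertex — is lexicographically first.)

|M| = 7 (so the lex-smallest maximum matching has 7 edges)
process left vertices in ascending order; for each, take the smallest-labelled available neighbour that still permits 7 edges overall, or leave it unmatched if none does
lex-smallest matching: {1-7, 2-6, 5-0, 8-4, 9-13, 12-19, 16-3}

Lex-smallest maximum matching: {(1,7), (2,6), (5,0), (8,4), (9,13), (12,19), (16,3)}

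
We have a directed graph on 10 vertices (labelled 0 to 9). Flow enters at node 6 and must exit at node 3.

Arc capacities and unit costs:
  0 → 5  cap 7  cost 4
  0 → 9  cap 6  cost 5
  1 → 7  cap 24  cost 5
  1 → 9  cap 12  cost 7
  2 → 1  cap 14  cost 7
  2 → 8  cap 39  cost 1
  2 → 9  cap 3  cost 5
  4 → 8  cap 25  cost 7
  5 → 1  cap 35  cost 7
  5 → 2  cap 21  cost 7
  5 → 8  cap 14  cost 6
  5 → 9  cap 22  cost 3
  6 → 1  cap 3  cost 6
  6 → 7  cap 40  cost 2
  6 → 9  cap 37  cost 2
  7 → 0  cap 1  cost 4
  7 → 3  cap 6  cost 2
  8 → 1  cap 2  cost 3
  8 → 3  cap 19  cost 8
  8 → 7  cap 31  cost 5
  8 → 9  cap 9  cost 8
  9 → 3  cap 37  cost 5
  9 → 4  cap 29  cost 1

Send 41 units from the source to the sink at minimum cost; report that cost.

Minimum cost for 41 units: 269

shortest-cost path #1: 6→7→3 push 6 @ unit cost 4 (adds 24)
shortest-cost path #2: 6→9→3 push 35 @ unit cost 7 (adds 245)
total cost = 269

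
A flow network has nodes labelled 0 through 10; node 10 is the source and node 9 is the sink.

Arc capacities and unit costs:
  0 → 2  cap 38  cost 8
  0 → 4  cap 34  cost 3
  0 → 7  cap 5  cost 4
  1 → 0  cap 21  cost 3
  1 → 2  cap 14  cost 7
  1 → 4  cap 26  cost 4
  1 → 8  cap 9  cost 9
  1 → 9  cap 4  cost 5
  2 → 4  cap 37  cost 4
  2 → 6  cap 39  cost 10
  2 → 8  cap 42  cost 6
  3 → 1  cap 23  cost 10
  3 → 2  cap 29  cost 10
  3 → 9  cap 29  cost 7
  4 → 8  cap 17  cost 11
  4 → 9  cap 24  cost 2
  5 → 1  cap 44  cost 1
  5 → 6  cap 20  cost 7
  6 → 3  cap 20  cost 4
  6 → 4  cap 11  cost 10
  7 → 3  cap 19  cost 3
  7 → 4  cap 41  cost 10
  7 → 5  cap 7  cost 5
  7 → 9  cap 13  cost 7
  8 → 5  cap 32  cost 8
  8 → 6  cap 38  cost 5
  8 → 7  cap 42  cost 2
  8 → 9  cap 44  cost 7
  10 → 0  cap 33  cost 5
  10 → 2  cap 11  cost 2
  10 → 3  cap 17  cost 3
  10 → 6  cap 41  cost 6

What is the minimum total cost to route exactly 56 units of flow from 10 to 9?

Minimum cost for 56 units: 638

shortest-cost path #1: 10→2→4→9 push 11 @ unit cost 8 (adds 88)
shortest-cost path #2: 10→3→9 push 17 @ unit cost 10 (adds 170)
shortest-cost path #3: 10→0→4→9 push 13 @ unit cost 10 (adds 130)
shortest-cost path #4: 10→0→7→9 push 5 @ unit cost 16 (adds 80)
shortest-cost path #5: 10→6→3→9 push 10 @ unit cost 17 (adds 170)
total cost = 638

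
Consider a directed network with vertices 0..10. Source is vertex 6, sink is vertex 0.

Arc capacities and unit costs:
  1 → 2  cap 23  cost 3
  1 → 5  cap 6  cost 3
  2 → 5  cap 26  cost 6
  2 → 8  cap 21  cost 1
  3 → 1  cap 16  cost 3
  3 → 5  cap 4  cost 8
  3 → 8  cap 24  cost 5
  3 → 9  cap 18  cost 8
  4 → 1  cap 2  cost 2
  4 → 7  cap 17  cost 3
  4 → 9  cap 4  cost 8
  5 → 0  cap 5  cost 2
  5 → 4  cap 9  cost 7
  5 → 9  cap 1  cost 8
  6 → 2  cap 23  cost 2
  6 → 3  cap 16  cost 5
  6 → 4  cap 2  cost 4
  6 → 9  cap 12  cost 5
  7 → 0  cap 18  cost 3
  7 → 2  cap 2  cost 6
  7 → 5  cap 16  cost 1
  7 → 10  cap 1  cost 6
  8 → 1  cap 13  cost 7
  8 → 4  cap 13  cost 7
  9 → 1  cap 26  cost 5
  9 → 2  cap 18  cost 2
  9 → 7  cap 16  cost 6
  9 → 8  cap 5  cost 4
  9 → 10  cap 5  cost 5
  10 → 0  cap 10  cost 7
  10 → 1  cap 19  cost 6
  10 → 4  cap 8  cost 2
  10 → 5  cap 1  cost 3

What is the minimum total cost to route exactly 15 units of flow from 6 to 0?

Minimum cost for 15 units: 182

shortest-cost path #1: 6→2→5→0 push 5 @ unit cost 10 (adds 50)
shortest-cost path #2: 6→4→7→0 push 2 @ unit cost 10 (adds 20)
shortest-cost path #3: 6→9→7→0 push 8 @ unit cost 14 (adds 112)
total cost = 182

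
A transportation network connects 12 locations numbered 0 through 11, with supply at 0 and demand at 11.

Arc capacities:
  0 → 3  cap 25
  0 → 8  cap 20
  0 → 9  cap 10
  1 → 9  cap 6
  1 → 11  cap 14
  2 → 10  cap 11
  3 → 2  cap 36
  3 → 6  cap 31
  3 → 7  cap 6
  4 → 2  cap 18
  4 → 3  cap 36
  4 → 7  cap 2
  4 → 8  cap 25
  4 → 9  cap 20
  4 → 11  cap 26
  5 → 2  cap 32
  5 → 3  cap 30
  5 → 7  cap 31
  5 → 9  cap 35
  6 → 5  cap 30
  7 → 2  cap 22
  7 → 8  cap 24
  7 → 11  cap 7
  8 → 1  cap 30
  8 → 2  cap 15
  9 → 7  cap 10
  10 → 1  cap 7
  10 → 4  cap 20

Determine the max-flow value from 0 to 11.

augment #1: 0→3→7→11 bottleneck 6, total now 6
augment #2: 0→8→1→11 bottleneck 14, total now 20
augment #3: 0→9→7→11 bottleneck 1, total now 21
augment #4: 0→3→2→10→4→11 bottleneck 11, total now 32

Maximum flow value: 32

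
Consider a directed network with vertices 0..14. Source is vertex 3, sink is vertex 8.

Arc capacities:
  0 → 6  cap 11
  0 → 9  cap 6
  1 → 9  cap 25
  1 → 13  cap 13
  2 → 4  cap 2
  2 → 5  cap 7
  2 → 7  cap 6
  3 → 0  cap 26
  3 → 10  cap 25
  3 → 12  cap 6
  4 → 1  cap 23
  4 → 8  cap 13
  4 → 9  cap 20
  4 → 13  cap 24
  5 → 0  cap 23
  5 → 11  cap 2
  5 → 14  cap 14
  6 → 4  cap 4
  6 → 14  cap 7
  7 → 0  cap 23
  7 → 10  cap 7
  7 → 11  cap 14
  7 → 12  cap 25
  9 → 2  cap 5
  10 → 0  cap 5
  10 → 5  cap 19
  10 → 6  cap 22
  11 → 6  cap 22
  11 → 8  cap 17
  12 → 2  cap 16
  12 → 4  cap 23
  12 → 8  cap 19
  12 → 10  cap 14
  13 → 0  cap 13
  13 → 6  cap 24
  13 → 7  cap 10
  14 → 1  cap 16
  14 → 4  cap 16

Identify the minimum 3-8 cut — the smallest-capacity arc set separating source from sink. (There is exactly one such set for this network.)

augment #1: 3→12→8 push 6
augment #2: 3→0→6→4→8 push 4
augment #3: 3→10→5→11→8 push 2
augment #4: 3→0→6→14→4→8 push 7
augment #5: 3→0→9→2→4→8 push 2
augment #6: 3→0→9→2→7→11→8 push 3
augment #7: 3→10→5→14→1→13→7→11→8 push 10
augment #8: 3→10→5→14→4→2→7→11→8 push 1
augment #9: 3→10→5→14→4→2→7→12→8 push 1
max flow = 36; residual-reachable set from 3 gives S-side
cut edges (S→T): {(3,12), (4,8), (5,11), (9,2), (13,7)} total cap 36

Min-cut arcs: {(3,12), (4,8), (5,11), (9,2), (13,7)} (total capacity 36)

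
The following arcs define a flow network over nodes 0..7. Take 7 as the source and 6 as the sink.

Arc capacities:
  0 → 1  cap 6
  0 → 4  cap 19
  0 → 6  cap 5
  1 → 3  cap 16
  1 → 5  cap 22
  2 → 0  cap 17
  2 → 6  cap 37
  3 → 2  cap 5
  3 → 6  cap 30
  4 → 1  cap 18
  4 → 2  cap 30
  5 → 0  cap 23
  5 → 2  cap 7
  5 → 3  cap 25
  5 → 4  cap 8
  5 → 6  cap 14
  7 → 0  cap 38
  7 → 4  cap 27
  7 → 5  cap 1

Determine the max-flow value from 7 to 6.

augment #1: 7→0→6 bottleneck 5, total now 5
augment #2: 7→5→6 bottleneck 1, total now 6
augment #3: 7→4→2→6 bottleneck 27, total now 33
augment #4: 7→0→1→3→6 bottleneck 6, total now 39
augment #5: 7→0→4→2→6 bottleneck 3, total now 42
augment #6: 7→0→4→1→3→6 bottleneck 10, total now 52
augment #7: 7→0→4→1→5→6 bottleneck 6, total now 58

Maximum flow value: 58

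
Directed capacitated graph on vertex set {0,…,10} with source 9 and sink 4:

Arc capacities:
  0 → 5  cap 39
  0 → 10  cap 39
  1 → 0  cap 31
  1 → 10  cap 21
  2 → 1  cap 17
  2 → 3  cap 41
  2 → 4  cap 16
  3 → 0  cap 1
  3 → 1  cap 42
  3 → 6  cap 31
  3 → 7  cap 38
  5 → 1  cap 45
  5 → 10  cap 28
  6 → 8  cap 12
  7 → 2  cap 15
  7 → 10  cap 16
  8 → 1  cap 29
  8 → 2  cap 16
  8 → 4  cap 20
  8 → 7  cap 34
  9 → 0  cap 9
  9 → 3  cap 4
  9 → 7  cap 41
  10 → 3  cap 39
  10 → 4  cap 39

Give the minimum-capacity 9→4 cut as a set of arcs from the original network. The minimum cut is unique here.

augment #1: 9→0→10→4 push 9
augment #2: 9→7→2→4 push 15
augment #3: 9→7→10→4 push 16
augment #4: 9→3→0→10→4 push 1
augment #5: 9→3→1→10→4 push 3
max flow = 44; residual-reachable set from 9 gives S-side
cut edges (S→T): {(7,2), (7,10), (9,0), (9,3)} total cap 44

Min-cut arcs: {(7,2), (7,10), (9,0), (9,3)} (total capacity 44)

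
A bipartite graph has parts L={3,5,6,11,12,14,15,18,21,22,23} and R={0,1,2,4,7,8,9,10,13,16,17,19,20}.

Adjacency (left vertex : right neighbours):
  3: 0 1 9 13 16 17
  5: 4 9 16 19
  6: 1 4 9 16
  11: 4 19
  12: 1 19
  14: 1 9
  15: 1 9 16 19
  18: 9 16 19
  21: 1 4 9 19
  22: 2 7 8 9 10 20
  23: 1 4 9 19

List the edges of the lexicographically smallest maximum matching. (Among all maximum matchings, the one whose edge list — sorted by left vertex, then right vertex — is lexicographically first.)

|M| = 7 (so the lex-smallest maximum matching has 7 edges)
process left vertices in ascending order; for each, take the smallest-labelled available neighbour that still permits 7 edges overall, or leave it unmatched if none does
lex-smallest matching: {3-0, 5-4, 6-1, 11-19, 14-9, 15-16, 22-2}

Lex-smallest maximum matching: {(3,0), (5,4), (6,1), (11,19), (14,9), (15,16), (22,2)}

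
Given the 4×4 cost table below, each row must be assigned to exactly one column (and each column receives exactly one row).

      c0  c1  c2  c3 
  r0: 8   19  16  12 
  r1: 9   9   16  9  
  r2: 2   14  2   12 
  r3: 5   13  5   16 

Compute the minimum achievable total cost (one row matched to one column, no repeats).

Minimum assignment cost: 28

one of 2 optimal assignments: row0→col3 (cost 12), row1→col1 (cost 9), row2→col0 (cost 2), row3→col2 (cost 5)
total = 12 + 9 + 2 + 5 = 28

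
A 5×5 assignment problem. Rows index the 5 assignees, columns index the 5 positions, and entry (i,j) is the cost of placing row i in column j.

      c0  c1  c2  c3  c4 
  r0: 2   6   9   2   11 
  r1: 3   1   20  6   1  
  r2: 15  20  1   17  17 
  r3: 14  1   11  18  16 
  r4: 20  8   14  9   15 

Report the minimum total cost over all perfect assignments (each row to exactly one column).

Minimum assignment cost: 14

optimal assignment: row0→col0 (cost 2), row1→col4 (cost 1), row2→col2 (cost 1), row3→col1 (cost 1), row4→col3 (cost 9)
total = 2 + 1 + 1 + 1 + 9 = 14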